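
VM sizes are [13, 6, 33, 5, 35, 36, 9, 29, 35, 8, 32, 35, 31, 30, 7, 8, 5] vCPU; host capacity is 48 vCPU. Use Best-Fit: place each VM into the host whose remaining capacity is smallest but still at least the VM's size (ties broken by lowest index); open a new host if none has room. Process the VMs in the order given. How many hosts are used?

9

13 vCPU → host 1 (remaining 35 vCPU)
6 vCPU → host 1 (remaining 29 vCPU)
33 vCPU → host 2 (remaining 15 vCPU)
5 vCPU → host 2 (remaining 10 vCPU)
35 vCPU → host 3 (remaining 13 vCPU)
36 vCPU → host 4 (remaining 12 vCPU)
9 vCPU → host 2 (remaining 1 vCPU)
29 vCPU → host 1 (remaining 0 vCPU)
35 vCPU → host 5 (remaining 13 vCPU)
8 vCPU → host 4 (remaining 4 vCPU)
32 vCPU → host 6 (remaining 16 vCPU)
35 vCPU → host 7 (remaining 13 vCPU)
31 vCPU → host 8 (remaining 17 vCPU)
30 vCPU → host 9 (remaining 18 vCPU)
7 vCPU → host 3 (remaining 6 vCPU)
8 vCPU → host 5 (remaining 5 vCPU)
5 vCPU → host 5 (remaining 0 vCPU)
Final hosts: [13,6,29] [33,5,9] [35,7] [36,8] [35,8,5] [32] [35] [31] [30].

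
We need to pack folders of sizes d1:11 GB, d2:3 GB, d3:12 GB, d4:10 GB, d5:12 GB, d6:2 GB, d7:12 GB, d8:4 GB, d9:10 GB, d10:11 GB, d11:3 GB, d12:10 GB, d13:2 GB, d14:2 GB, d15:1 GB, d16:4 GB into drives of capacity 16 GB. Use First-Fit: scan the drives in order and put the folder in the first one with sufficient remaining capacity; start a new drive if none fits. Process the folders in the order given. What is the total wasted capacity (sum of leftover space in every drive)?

19

Put d1 (11 GB) in drive 1; 5 GB remain.
Put d2 (3 GB) in drive 1; 2 GB remain.
Put d3 (12 GB) in drive 2; 4 GB remain.
Put d4 (10 GB) in drive 3; 6 GB remain.
Put d5 (12 GB) in drive 4; 4 GB remain.
Put d6 (2 GB) in drive 1; 0 GB remain.
Put d7 (12 GB) in drive 5; 4 GB remain.
Put d8 (4 GB) in drive 2; 0 GB remain.
Put d9 (10 GB) in drive 6; 6 GB remain.
Put d10 (11 GB) in drive 7; 5 GB remain.
Put d11 (3 GB) in drive 3; 3 GB remain.
Put d12 (10 GB) in drive 8; 6 GB remain.
Put d13 (2 GB) in drive 3; 1 GB remain.
Put d14 (2 GB) in drive 4; 2 GB remain.
Put d15 (1 GB) in drive 3; 0 GB remain.
Put d16 (4 GB) in drive 5; 0 GB remain.
8 drives × 16 GB = 128 GB; used 109 GB; unused 19 GB.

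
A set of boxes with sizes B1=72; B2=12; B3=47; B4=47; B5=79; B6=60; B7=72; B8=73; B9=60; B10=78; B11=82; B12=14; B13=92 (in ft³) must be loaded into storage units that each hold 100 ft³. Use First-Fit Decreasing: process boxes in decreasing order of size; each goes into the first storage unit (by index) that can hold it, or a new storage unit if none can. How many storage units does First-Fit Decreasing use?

10

Sorted descending: 92, 82, 79, 78, 73, 72, 72, 60, 60, 47, 47, 14, 12.
92 ft³ → storage unit 1 (remaining 8 ft³)
82 ft³ → storage unit 2 (remaining 18 ft³)
79 ft³ → storage unit 3 (remaining 21 ft³)
78 ft³ → storage unit 4 (remaining 22 ft³)
73 ft³ → storage unit 5 (remaining 27 ft³)
72 ft³ → storage unit 6 (remaining 28 ft³)
72 ft³ → storage unit 7 (remaining 28 ft³)
60 ft³ → storage unit 8 (remaining 40 ft³)
60 ft³ → storage unit 9 (remaining 40 ft³)
47 ft³ → storage unit 10 (remaining 53 ft³)
47 ft³ → storage unit 10 (remaining 6 ft³)
14 ft³ → storage unit 2 (remaining 4 ft³)
12 ft³ → storage unit 3 (remaining 9 ft³)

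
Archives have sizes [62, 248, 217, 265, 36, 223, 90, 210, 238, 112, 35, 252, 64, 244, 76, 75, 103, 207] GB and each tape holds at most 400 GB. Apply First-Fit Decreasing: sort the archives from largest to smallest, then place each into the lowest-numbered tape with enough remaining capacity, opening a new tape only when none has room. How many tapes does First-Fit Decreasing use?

Sorted descending: 265, 252, 248, 244, 238, 223, 217, 210, 207, 112, 103, 90, 76, 75, 64, 62, 36, 35.
tape 1: place 265 GB, 135 GB left
tape 2: place 252 GB, 148 GB left
tape 3: place 248 GB, 152 GB left
tape 4: place 244 GB, 156 GB left
tape 5: place 238 GB, 162 GB left
tape 6: place 223 GB, 177 GB left
tape 7: place 217 GB, 183 GB left
tape 8: place 210 GB, 190 GB left
tape 9: place 207 GB, 193 GB left
tape 1: place 112 GB, 23 GB left
tape 2: place 103 GB, 45 GB left
tape 3: place 90 GB, 62 GB left
tape 4: place 76 GB, 80 GB left
tape 4: place 75 GB, 5 GB left
tape 5: place 64 GB, 98 GB left
tape 3: place 62 GB, 0 GB left
tape 2: place 36 GB, 9 GB left
tape 5: place 35 GB, 63 GB left

9 tapes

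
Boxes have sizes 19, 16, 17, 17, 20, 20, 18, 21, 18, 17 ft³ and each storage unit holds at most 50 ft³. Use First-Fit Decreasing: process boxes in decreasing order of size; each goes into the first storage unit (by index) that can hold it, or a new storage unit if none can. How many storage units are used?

5

Sorted descending: 21, 20, 20, 19, 18, 18, 17, 17, 17, 16.
Put 21 ft³ in storage unit 1; 29 ft³ remain.
Put 20 ft³ in storage unit 1; 9 ft³ remain.
Put 20 ft³ in storage unit 2; 30 ft³ remain.
Put 19 ft³ in storage unit 2; 11 ft³ remain.
Put 18 ft³ in storage unit 3; 32 ft³ remain.
Put 18 ft³ in storage unit 3; 14 ft³ remain.
Put 17 ft³ in storage unit 4; 33 ft³ remain.
Put 17 ft³ in storage unit 4; 16 ft³ remain.
Put 17 ft³ in storage unit 5; 33 ft³ remain.
Put 16 ft³ in storage unit 4; 0 ft³ remain.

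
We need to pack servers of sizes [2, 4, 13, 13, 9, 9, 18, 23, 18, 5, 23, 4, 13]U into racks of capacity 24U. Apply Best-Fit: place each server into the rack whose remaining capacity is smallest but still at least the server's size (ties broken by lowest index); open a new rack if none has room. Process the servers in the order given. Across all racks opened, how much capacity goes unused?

2U → rack 1 (remaining 22U)
4U → rack 1 (remaining 18U)
13U → rack 1 (remaining 5U)
13U → rack 2 (remaining 11U)
9U → rack 2 (remaining 2U)
9U → rack 3 (remaining 15U)
18U → rack 4 (remaining 6U)
23U → rack 5 (remaining 1U)
18U → rack 6 (remaining 6U)
5U → rack 1 (remaining 0U)
23U → rack 7 (remaining 1U)
4U → rack 4 (remaining 2U)
13U → rack 3 (remaining 2U)
7 racks × 24U = 168U; used 154U; unused 14U.

14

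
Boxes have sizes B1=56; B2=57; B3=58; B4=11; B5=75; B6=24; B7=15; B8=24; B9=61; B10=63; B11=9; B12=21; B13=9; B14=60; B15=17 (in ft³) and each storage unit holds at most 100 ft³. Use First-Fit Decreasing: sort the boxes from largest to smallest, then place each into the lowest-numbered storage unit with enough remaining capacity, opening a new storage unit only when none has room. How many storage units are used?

7

Sorted descending: 75, 63, 61, 60, 58, 57, 56, 24, 24, 21, 17, 15, 11, 9, 9.
storage unit 1: place 75 ft³, 25 ft³ left
storage unit 2: place 63 ft³, 37 ft³ left
storage unit 3: place 61 ft³, 39 ft³ left
storage unit 4: place 60 ft³, 40 ft³ left
storage unit 5: place 58 ft³, 42 ft³ left
storage unit 6: place 57 ft³, 43 ft³ left
storage unit 7: place 56 ft³, 44 ft³ left
storage unit 1: place 24 ft³, 1 ft³ left
storage unit 2: place 24 ft³, 13 ft³ left
storage unit 3: place 21 ft³, 18 ft³ left
storage unit 3: place 17 ft³, 1 ft³ left
storage unit 4: place 15 ft³, 25 ft³ left
storage unit 2: place 11 ft³, 2 ft³ left
storage unit 4: place 9 ft³, 16 ft³ left
storage unit 4: place 9 ft³, 7 ft³ left
Final storage units: [75,24] [63,24,11] [61,21,17] [60,15,9,9] [58] [57] [56].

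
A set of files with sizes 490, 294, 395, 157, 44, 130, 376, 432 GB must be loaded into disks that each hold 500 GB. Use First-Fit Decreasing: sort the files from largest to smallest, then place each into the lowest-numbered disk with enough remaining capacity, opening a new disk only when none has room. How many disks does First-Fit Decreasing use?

Sorted descending: 490, 432, 395, 376, 294, 157, 130, 44.
490 GB → disk 1 (remaining 10 GB)
432 GB → disk 2 (remaining 68 GB)
395 GB → disk 3 (remaining 105 GB)
376 GB → disk 4 (remaining 124 GB)
294 GB → disk 5 (remaining 206 GB)
157 GB → disk 5 (remaining 49 GB)
130 GB → disk 6 (remaining 370 GB)
44 GB → disk 2 (remaining 24 GB)

6 disks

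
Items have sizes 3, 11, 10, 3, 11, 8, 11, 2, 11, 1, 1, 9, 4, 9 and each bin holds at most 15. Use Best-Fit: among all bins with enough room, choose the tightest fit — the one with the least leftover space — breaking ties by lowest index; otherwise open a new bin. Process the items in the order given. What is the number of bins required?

8 bins

Put 3 in bin 1; 12 remain.
Put 11 in bin 1; 1 remain.
Put 10 in bin 2; 5 remain.
Put 3 in bin 2; 2 remain.
Put 11 in bin 3; 4 remain.
Put 8 in bin 4; 7 remain.
Put 11 in bin 5; 4 remain.
Put 2 in bin 2; 0 remain.
Put 11 in bin 6; 4 remain.
Put 1 in bin 1; 0 remain.
Put 1 in bin 3; 3 remain.
Put 9 in bin 7; 6 remain.
Put 4 in bin 5; 0 remain.
Put 9 in bin 8; 6 remain.
Final bins: [3,11,1] [10,3,2] [11,1] [8] [11,4] [11] [9] [9].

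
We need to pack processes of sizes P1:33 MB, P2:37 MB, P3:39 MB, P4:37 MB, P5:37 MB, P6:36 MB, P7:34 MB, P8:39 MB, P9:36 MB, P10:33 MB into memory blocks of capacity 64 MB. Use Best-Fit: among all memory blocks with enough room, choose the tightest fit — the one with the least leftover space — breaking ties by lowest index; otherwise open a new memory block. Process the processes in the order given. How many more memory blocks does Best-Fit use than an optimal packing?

0

Best-Fit: [33] [37] [39] [37] [37] [36] [34] [39] [36] [33] → 10 memory blocks.
10 processes exceed 32 MB (half the capacity), and no two of those can share a memory block, so at least 10 memory blocks are needed.
So 10 is already optimal.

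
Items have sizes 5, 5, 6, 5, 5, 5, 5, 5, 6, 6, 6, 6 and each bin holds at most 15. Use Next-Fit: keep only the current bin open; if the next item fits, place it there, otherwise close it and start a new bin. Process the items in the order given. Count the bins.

5 → bin 1 (remaining 10)
5 → bin 1 (remaining 5)
6 → bin 2 (remaining 9)
5 → bin 2 (remaining 4)
5 → bin 3 (remaining 10)
5 → bin 3 (remaining 5)
5 → bin 3 (remaining 0)
5 → bin 4 (remaining 10)
6 → bin 4 (remaining 4)
6 → bin 5 (remaining 9)
6 → bin 5 (remaining 3)
6 → bin 6 (remaining 9)

6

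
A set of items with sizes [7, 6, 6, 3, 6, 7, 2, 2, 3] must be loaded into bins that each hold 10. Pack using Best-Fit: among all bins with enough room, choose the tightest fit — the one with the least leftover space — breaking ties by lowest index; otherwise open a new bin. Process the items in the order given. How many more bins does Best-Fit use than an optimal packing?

0

Best-Fit: [7,3] [6,2] [6,3] [6] [7,2] → 5 bins.
Total size 42; any packing needs at least ⌈42/10⌉ = 5 bins.
So 5 is already optimal.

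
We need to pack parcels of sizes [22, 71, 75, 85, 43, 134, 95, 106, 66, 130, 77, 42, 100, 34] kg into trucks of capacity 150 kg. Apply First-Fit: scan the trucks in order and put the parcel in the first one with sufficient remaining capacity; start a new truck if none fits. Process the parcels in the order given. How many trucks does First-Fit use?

Put 22 kg in truck 1; 128 kg remain.
Put 71 kg in truck 1; 57 kg remain.
Put 75 kg in truck 2; 75 kg remain.
Put 85 kg in truck 3; 65 kg remain.
Put 43 kg in truck 1; 14 kg remain.
Put 134 kg in truck 4; 16 kg remain.
Put 95 kg in truck 5; 55 kg remain.
Put 106 kg in truck 6; 44 kg remain.
Put 66 kg in truck 2; 9 kg remain.
Put 130 kg in truck 7; 20 kg remain.
Put 77 kg in truck 8; 73 kg remain.
Put 42 kg in truck 3; 23 kg remain.
Put 100 kg in truck 9; 50 kg remain.
Put 34 kg in truck 5; 21 kg remain.
Final trucks: [22,71,43] [75,66] [85,42] [134] [95,34] [106] [130] [77] [100].

9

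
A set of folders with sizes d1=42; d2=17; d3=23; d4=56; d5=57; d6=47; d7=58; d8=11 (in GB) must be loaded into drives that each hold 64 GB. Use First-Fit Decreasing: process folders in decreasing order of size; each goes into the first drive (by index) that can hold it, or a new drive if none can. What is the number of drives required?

6

Sorted descending: 58, 57, 56, 47, 42, 23, 17, 11.
58 GB → drive 1 (remaining 6 GB)
57 GB → drive 2 (remaining 7 GB)
56 GB → drive 3 (remaining 8 GB)
47 GB → drive 4 (remaining 17 GB)
42 GB → drive 5 (remaining 22 GB)
23 GB → drive 6 (remaining 41 GB)
17 GB → drive 4 (remaining 0 GB)
11 GB → drive 5 (remaining 11 GB)
Final drives: [58] [57] [56] [47,17] [42,11] [23].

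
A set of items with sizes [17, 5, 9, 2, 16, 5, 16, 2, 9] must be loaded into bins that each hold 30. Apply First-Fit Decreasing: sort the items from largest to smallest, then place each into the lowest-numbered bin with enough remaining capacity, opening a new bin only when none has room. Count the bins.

3

Sorted descending: 17, 16, 16, 9, 9, 5, 5, 2, 2.
Put 17 in bin 1; 13 remain.
Put 16 in bin 2; 14 remain.
Put 16 in bin 3; 14 remain.
Put 9 in bin 1; 4 remain.
Put 9 in bin 2; 5 remain.
Put 5 in bin 2; 0 remain.
Put 5 in bin 3; 9 remain.
Put 2 in bin 1; 2 remain.
Put 2 in bin 1; 0 remain.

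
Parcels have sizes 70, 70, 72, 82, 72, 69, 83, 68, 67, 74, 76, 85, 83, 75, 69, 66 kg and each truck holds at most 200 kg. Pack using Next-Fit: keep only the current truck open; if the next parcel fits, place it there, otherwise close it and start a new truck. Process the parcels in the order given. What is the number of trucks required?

8

70 kg → truck 1 (remaining 130 kg)
70 kg → truck 1 (remaining 60 kg)
72 kg → truck 2 (remaining 128 kg)
82 kg → truck 2 (remaining 46 kg)
72 kg → truck 3 (remaining 128 kg)
69 kg → truck 3 (remaining 59 kg)
83 kg → truck 4 (remaining 117 kg)
68 kg → truck 4 (remaining 49 kg)
67 kg → truck 5 (remaining 133 kg)
74 kg → truck 5 (remaining 59 kg)
76 kg → truck 6 (remaining 124 kg)
85 kg → truck 6 (remaining 39 kg)
83 kg → truck 7 (remaining 117 kg)
75 kg → truck 7 (remaining 42 kg)
69 kg → truck 8 (remaining 131 kg)
66 kg → truck 8 (remaining 65 kg)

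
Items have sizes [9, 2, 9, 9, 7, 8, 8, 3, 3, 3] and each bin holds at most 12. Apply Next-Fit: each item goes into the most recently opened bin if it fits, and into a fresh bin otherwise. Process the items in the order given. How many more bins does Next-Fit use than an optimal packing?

1

Next-Fit: [9,2] [9] [9] [7] [8] [8,3] [3,3] → 7 bins.
Total size 61; any packing needs at least ⌈61/12⌉ = 6 bins.
An optimal packing achieves that bound: [9,3] [9,3] [9,3] [8,2] [8] [7] → 6 bins.
Excess: 7 − 6 = 1.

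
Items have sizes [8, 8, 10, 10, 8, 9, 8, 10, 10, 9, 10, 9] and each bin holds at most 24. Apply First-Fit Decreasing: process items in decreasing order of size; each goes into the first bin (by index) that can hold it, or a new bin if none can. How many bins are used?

Sorted descending: 10, 10, 10, 10, 10, 9, 9, 9, 8, 8, 8, 8.
bin 1: place 10, 14 left
bin 1: place 10, 4 left
bin 2: place 10, 14 left
bin 2: place 10, 4 left
bin 3: place 10, 14 left
bin 3: place 9, 5 left
bin 4: place 9, 15 left
bin 4: place 9, 6 left
bin 5: place 8, 16 left
bin 5: place 8, 8 left
bin 5: place 8, 0 left
bin 6: place 8, 16 left
Final bins: [10,10] [10,10] [10,9] [9,9] [8,8,8] [8].

6 bins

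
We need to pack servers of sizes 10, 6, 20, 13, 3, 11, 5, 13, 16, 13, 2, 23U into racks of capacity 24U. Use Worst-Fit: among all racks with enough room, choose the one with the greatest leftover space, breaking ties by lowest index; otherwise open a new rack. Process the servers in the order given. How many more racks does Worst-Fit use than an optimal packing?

2

Worst-Fit: [10,6] [20] [13,3] [11,5] [13,2] [16] [13] [23] → 8 racks.
Total size 135U; any packing needs at least ⌈135/24⌉ = 6 racks.
An optimal packing achieves that bound: [23] [20,3] [16,6,2] [13,11] [13,10] [13,5] → 6 racks.
Excess: 8 − 6 = 2.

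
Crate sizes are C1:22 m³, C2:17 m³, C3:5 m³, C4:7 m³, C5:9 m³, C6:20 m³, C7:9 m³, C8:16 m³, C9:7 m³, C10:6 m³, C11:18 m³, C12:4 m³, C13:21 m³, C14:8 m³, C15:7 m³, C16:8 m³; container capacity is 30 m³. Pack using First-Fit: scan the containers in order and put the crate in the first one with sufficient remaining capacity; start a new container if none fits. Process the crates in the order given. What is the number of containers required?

7

C1 (22 m³) → container 1 (remaining 8 m³)
C2 (17 m³) → container 2 (remaining 13 m³)
C3 (5 m³) → container 1 (remaining 3 m³)
C4 (7 m³) → container 2 (remaining 6 m³)
C5 (9 m³) → container 3 (remaining 21 m³)
C6 (20 m³) → container 3 (remaining 1 m³)
C7 (9 m³) → container 4 (remaining 21 m³)
C8 (16 m³) → container 4 (remaining 5 m³)
C9 (7 m³) → container 5 (remaining 23 m³)
C10 (6 m³) → container 2 (remaining 0 m³)
C11 (18 m³) → container 5 (remaining 5 m³)
C12 (4 m³) → container 4 (remaining 1 m³)
C13 (21 m³) → container 6 (remaining 9 m³)
C14 (8 m³) → container 6 (remaining 1 m³)
C15 (7 m³) → container 7 (remaining 23 m³)
C16 (8 m³) → container 7 (remaining 15 m³)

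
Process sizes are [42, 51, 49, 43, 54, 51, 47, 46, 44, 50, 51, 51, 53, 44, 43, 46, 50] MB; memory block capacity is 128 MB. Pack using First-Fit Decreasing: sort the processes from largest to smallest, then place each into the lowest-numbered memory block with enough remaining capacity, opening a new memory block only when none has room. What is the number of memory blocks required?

Sorted descending: 54, 53, 51, 51, 51, 51, 50, 50, 49, 47, 46, 46, 44, 44, 43, 43, 42.
Put 54 MB in memory block 1; 74 MB remain.
Put 53 MB in memory block 1; 21 MB remain.
Put 51 MB in memory block 2; 77 MB remain.
Put 51 MB in memory block 2; 26 MB remain.
Put 51 MB in memory block 3; 77 MB remain.
Put 51 MB in memory block 3; 26 MB remain.
Put 50 MB in memory block 4; 78 MB remain.
Put 50 MB in memory block 4; 28 MB remain.
Put 49 MB in memory block 5; 79 MB remain.
Put 47 MB in memory block 5; 32 MB remain.
Put 46 MB in memory block 6; 82 MB remain.
Put 46 MB in memory block 6; 36 MB remain.
Put 44 MB in memory block 7; 84 MB remain.
Put 44 MB in memory block 7; 40 MB remain.
Put 43 MB in memory block 8; 85 MB remain.
Put 43 MB in memory block 8; 42 MB remain.
Put 42 MB in memory block 8; 0 MB remain.

8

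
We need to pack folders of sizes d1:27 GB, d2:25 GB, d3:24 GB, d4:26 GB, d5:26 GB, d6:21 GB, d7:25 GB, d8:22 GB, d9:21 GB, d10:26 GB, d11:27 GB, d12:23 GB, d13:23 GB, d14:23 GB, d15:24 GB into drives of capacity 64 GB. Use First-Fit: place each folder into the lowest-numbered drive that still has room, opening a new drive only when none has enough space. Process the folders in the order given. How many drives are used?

d1 (27 GB) → drive 1 (remaining 37 GB)
d2 (25 GB) → drive 1 (remaining 12 GB)
d3 (24 GB) → drive 2 (remaining 40 GB)
d4 (26 GB) → drive 2 (remaining 14 GB)
d5 (26 GB) → drive 3 (remaining 38 GB)
d6 (21 GB) → drive 3 (remaining 17 GB)
d7 (25 GB) → drive 4 (remaining 39 GB)
d8 (22 GB) → drive 4 (remaining 17 GB)
d9 (21 GB) → drive 5 (remaining 43 GB)
d10 (26 GB) → drive 5 (remaining 17 GB)
d11 (27 GB) → drive 6 (remaining 37 GB)
d12 (23 GB) → drive 6 (remaining 14 GB)
d13 (23 GB) → drive 7 (remaining 41 GB)
d14 (23 GB) → drive 7 (remaining 18 GB)
d15 (24 GB) → drive 8 (remaining 40 GB)

8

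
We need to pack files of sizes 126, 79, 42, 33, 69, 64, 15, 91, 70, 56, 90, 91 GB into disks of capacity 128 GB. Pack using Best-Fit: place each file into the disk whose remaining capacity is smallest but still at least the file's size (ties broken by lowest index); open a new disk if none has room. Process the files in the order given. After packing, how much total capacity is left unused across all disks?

disk 1: place 126 GB, 2 GB left
disk 2: place 79 GB, 49 GB left
disk 2: place 42 GB, 7 GB left
disk 3: place 33 GB, 95 GB left
disk 3: place 69 GB, 26 GB left
disk 4: place 64 GB, 64 GB left
disk 3: place 15 GB, 11 GB left
disk 5: place 91 GB, 37 GB left
disk 6: place 70 GB, 58 GB left
disk 6: place 56 GB, 2 GB left
disk 7: place 90 GB, 38 GB left
disk 8: place 91 GB, 37 GB left
8 disks × 128 GB = 1024 GB; used 826 GB; unused 198 GB.

198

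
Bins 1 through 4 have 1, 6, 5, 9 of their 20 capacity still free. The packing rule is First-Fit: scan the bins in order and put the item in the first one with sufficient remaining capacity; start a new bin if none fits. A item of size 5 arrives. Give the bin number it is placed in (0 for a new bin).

Bins with room: bin 2 (6), bin 3 (5), bin 4 (9).
The first with room is bin 2.

2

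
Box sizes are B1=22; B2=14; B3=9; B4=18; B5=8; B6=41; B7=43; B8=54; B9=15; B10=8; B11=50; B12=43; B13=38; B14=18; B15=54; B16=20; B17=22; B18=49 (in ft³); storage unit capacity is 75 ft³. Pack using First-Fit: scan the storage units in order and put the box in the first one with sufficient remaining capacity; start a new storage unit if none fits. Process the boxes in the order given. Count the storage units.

storage unit 1: place B1 (22 ft³), 53 ft³ left
storage unit 1: place B2 (14 ft³), 39 ft³ left
storage unit 1: place B3 (9 ft³), 30 ft³ left
storage unit 1: place B4 (18 ft³), 12 ft³ left
storage unit 1: place B5 (8 ft³), 4 ft³ left
storage unit 2: place B6 (41 ft³), 34 ft³ left
storage unit 3: place B7 (43 ft³), 32 ft³ left
storage unit 4: place B8 (54 ft³), 21 ft³ left
storage unit 2: place B9 (15 ft³), 19 ft³ left
storage unit 2: place B10 (8 ft³), 11 ft³ left
storage unit 5: place B11 (50 ft³), 25 ft³ left
storage unit 6: place B12 (43 ft³), 32 ft³ left
storage unit 7: place B13 (38 ft³), 37 ft³ left
storage unit 3: place B14 (18 ft³), 14 ft³ left
storage unit 8: place B15 (54 ft³), 21 ft³ left
storage unit 4: place B16 (20 ft³), 1 ft³ left
storage unit 5: place B17 (22 ft³), 3 ft³ left
storage unit 9: place B18 (49 ft³), 26 ft³ left

9 storage units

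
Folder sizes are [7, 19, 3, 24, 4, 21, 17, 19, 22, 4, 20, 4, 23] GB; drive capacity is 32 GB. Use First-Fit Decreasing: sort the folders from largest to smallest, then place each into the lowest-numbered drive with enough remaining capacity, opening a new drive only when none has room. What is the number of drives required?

8

Sorted descending: 24, 23, 22, 21, 20, 19, 19, 17, 7, 4, 4, 4, 3.
Put 24 GB in drive 1; 8 GB remain.
Put 23 GB in drive 2; 9 GB remain.
Put 22 GB in drive 3; 10 GB remain.
Put 21 GB in drive 4; 11 GB remain.
Put 20 GB in drive 5; 12 GB remain.
Put 19 GB in drive 6; 13 GB remain.
Put 19 GB in drive 7; 13 GB remain.
Put 17 GB in drive 8; 15 GB remain.
Put 7 GB in drive 1; 1 GB remain.
Put 4 GB in drive 2; 5 GB remain.
Put 4 GB in drive 2; 1 GB remain.
Put 4 GB in drive 3; 6 GB remain.
Put 3 GB in drive 3; 3 GB remain.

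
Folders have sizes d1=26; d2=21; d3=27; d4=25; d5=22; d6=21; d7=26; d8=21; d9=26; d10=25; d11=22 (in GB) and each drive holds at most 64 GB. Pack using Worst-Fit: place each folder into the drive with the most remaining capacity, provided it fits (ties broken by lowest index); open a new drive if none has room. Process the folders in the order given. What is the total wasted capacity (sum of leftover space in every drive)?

122

drive 1: place d1 (26 GB), 38 GB left
drive 1: place d2 (21 GB), 17 GB left
drive 2: place d3 (27 GB), 37 GB left
drive 2: place d4 (25 GB), 12 GB left
drive 3: place d5 (22 GB), 42 GB left
drive 3: place d6 (21 GB), 21 GB left
drive 4: place d7 (26 GB), 38 GB left
drive 4: place d8 (21 GB), 17 GB left
drive 5: place d9 (26 GB), 38 GB left
drive 5: place d10 (25 GB), 13 GB left
drive 6: place d11 (22 GB), 42 GB left
6 drives × 64 GB = 384 GB; used 262 GB; unused 122 GB.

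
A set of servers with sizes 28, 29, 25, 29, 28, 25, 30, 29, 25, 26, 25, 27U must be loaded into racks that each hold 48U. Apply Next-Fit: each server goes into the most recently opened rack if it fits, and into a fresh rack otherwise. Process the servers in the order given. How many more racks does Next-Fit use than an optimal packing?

0

Next-Fit: [28] [29] [25] [29] [28] [25] [30] [29] [25] [26] [25] [27] → 12 racks.
12 servers exceed 24U (half the capacity), and no two of those can share a rack, so at least 12 racks are needed.
So 12 is already optimal.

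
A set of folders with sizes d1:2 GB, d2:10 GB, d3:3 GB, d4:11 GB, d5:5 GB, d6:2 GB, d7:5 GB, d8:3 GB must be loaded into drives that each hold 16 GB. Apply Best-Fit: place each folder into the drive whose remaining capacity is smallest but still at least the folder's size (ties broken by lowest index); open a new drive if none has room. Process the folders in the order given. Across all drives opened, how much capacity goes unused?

Put d1 (2 GB) in drive 1; 14 GB remain.
Put d2 (10 GB) in drive 1; 4 GB remain.
Put d3 (3 GB) in drive 1; 1 GB remain.
Put d4 (11 GB) in drive 2; 5 GB remain.
Put d5 (5 GB) in drive 2; 0 GB remain.
Put d6 (2 GB) in drive 3; 14 GB remain.
Put d7 (5 GB) in drive 3; 9 GB remain.
Put d8 (3 GB) in drive 3; 6 GB remain.
3 drives × 16 GB = 48 GB; used 41 GB; unused 7 GB.

7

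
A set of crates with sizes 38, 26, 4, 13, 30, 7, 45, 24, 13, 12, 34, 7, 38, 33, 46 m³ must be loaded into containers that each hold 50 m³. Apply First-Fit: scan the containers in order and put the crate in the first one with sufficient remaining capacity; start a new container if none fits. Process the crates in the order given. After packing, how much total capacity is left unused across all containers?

80

container 1: place 38 m³, 12 m³ left
container 2: place 26 m³, 24 m³ left
container 1: place 4 m³, 8 m³ left
container 2: place 13 m³, 11 m³ left
container 3: place 30 m³, 20 m³ left
container 1: place 7 m³, 1 m³ left
container 4: place 45 m³, 5 m³ left
container 5: place 24 m³, 26 m³ left
container 3: place 13 m³, 7 m³ left
container 5: place 12 m³, 14 m³ left
container 6: place 34 m³, 16 m³ left
container 2: place 7 m³, 4 m³ left
container 7: place 38 m³, 12 m³ left
container 8: place 33 m³, 17 m³ left
container 9: place 46 m³, 4 m³ left
9 containers × 50 m³ = 450 m³; used 370 m³; unused 80 m³.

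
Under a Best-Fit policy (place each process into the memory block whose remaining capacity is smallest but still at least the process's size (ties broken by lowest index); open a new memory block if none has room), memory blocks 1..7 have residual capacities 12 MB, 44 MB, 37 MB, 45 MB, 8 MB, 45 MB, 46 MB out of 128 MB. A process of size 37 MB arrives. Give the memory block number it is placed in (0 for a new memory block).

3

Memory blocks with room: memory block 2 (44 MB), memory block 3 (37 MB), memory block 4 (45 MB), memory block 6 (45 MB), memory block 7 (46 MB).
Tightest fit is memory block 3 with 37 MB free.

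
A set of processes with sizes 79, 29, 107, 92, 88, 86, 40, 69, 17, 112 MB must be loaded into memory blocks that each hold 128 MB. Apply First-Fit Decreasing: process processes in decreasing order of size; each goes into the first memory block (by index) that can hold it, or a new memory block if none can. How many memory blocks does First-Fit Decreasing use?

Sorted descending: 112, 107, 92, 88, 86, 79, 69, 40, 29, 17.
memory block 1: place 112 MB, 16 MB left
memory block 2: place 107 MB, 21 MB left
memory block 3: place 92 MB, 36 MB left
memory block 4: place 88 MB, 40 MB left
memory block 5: place 86 MB, 42 MB left
memory block 6: place 79 MB, 49 MB left
memory block 7: place 69 MB, 59 MB left
memory block 4: place 40 MB, 0 MB left
memory block 3: place 29 MB, 7 MB left
memory block 2: place 17 MB, 4 MB left
Final memory blocks: [112] [107,17] [92,29] [88,40] [86] [79] [69].

7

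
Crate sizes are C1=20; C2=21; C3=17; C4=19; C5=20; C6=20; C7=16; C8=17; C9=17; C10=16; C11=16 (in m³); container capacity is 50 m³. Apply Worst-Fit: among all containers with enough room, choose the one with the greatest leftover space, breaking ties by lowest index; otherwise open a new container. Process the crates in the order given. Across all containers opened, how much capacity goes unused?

C1 (20 m³) → container 1 (remaining 30 m³)
C2 (21 m³) → container 1 (remaining 9 m³)
C3 (17 m³) → container 2 (remaining 33 m³)
C4 (19 m³) → container 2 (remaining 14 m³)
C5 (20 m³) → container 3 (remaining 30 m³)
C6 (20 m³) → container 3 (remaining 10 m³)
C7 (16 m³) → container 4 (remaining 34 m³)
C8 (17 m³) → container 4 (remaining 17 m³)
C9 (17 m³) → container 4 (remaining 0 m³)
C10 (16 m³) → container 5 (remaining 34 m³)
C11 (16 m³) → container 5 (remaining 18 m³)
5 containers × 50 m³ = 250 m³; used 199 m³; unused 51 m³.

51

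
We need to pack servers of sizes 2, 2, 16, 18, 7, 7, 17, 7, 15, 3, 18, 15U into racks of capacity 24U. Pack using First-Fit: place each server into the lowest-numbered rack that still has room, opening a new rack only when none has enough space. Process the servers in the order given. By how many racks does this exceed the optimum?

1

First-Fit: [2,2,16,3] [18] [7,7,7] [17] [15] [18] [15] → 7 racks.
Total size 127U; any packing needs at least ⌈127/24⌉ = 6 racks.
An optimal packing achieves that bound: [18,3,2] [18,2] [17,7] [16,7] [15,7] [15] → 6 racks.
Excess: 7 − 6 = 1.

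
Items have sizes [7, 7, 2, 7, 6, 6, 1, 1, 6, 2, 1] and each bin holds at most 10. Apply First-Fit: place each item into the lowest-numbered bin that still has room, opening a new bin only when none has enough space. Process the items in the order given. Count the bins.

bin 1: place 7, 3 left
bin 2: place 7, 3 left
bin 1: place 2, 1 left
bin 3: place 7, 3 left
bin 4: place 6, 4 left
bin 5: place 6, 4 left
bin 1: place 1, 0 left
bin 2: place 1, 2 left
bin 6: place 6, 4 left
bin 2: place 2, 0 left
bin 3: place 1, 2 left

6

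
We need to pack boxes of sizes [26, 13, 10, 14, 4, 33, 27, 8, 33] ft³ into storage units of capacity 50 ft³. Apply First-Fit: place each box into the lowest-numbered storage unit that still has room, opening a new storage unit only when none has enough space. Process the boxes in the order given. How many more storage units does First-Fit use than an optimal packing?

0

First-Fit: [26,13,10] [14,4,27] [33,8] [33] → 4 storage units.
Total size 168 ft³; any packing needs at least ⌈168/50⌉ = 4 storage units.
So 4 is already optimal.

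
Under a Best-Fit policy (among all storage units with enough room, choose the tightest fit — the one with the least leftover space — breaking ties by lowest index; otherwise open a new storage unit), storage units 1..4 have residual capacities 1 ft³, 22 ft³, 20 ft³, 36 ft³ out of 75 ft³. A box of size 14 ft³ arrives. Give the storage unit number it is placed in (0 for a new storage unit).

Storage units with room: storage unit 2 (22 ft³), storage unit 3 (20 ft³), storage unit 4 (36 ft³).
Tightest fit is storage unit 3 with 20 ft³ free.

3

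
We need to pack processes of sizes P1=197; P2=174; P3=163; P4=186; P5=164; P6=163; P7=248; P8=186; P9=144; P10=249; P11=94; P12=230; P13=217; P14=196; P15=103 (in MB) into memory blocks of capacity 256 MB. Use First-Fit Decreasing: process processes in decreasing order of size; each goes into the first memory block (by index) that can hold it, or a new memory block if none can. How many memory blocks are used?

Sorted descending: 249, 248, 230, 217, 197, 196, 186, 186, 174, 164, 163, 163, 144, 103, 94.
249 MB → memory block 1 (remaining 7 MB)
248 MB → memory block 2 (remaining 8 MB)
230 MB → memory block 3 (remaining 26 MB)
217 MB → memory block 4 (remaining 39 MB)
197 MB → memory block 5 (remaining 59 MB)
196 MB → memory block 6 (remaining 60 MB)
186 MB → memory block 7 (remaining 70 MB)
186 MB → memory block 8 (remaining 70 MB)
174 MB → memory block 9 (remaining 82 MB)
164 MB → memory block 10 (remaining 92 MB)
163 MB → memory block 11 (remaining 93 MB)
163 MB → memory block 12 (remaining 93 MB)
144 MB → memory block 13 (remaining 112 MB)
103 MB → memory block 13 (remaining 9 MB)
94 MB → memory block 14 (remaining 162 MB)

14 memory blocks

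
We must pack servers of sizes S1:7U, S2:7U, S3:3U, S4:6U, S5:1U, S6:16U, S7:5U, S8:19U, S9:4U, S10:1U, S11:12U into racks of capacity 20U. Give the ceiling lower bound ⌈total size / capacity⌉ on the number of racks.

5

Total size = 7 + 7 + 3 + 6 + 1 + 16 + 5 + 19 + 4 + 1 + 12 = 81U.
⌈81 / 20⌉ = 5.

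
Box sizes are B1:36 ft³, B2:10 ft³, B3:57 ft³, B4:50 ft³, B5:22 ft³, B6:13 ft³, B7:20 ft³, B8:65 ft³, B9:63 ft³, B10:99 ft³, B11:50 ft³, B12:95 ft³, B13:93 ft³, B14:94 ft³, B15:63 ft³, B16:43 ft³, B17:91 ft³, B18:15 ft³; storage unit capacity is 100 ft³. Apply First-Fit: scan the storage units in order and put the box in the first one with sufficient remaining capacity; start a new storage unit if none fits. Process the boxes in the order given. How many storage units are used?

11

B1 (36 ft³) → storage unit 1 (remaining 64 ft³)
B2 (10 ft³) → storage unit 1 (remaining 54 ft³)
B3 (57 ft³) → storage unit 2 (remaining 43 ft³)
B4 (50 ft³) → storage unit 1 (remaining 4 ft³)
B5 (22 ft³) → storage unit 2 (remaining 21 ft³)
B6 (13 ft³) → storage unit 2 (remaining 8 ft³)
B7 (20 ft³) → storage unit 3 (remaining 80 ft³)
B8 (65 ft³) → storage unit 3 (remaining 15 ft³)
B9 (63 ft³) → storage unit 4 (remaining 37 ft³)
B10 (99 ft³) → storage unit 5 (remaining 1 ft³)
B11 (50 ft³) → storage unit 6 (remaining 50 ft³)
B12 (95 ft³) → storage unit 7 (remaining 5 ft³)
B13 (93 ft³) → storage unit 8 (remaining 7 ft³)
B14 (94 ft³) → storage unit 9 (remaining 6 ft³)
B15 (63 ft³) → storage unit 10 (remaining 37 ft³)
B16 (43 ft³) → storage unit 6 (remaining 7 ft³)
B17 (91 ft³) → storage unit 11 (remaining 9 ft³)
B18 (15 ft³) → storage unit 3 (remaining 0 ft³)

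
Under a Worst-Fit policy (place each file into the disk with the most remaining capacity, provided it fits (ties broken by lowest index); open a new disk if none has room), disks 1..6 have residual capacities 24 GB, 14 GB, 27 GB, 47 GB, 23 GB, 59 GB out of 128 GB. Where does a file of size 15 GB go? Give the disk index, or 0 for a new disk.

Disks with room: disk 1 (24 GB), disk 3 (27 GB), disk 4 (47 GB), disk 5 (23 GB), disk 6 (59 GB).
Most room is disk 6 with 59 GB free.

6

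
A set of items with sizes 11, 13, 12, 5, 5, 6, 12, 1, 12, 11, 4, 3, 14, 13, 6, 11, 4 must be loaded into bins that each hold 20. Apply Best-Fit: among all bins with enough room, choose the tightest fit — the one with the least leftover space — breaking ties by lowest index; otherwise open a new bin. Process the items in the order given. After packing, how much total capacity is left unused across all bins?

Put 11 in bin 1; 9 remain.
Put 13 in bin 2; 7 remain.
Put 12 in bin 3; 8 remain.
Put 5 in bin 2; 2 remain.
Put 5 in bin 3; 3 remain.
Put 6 in bin 1; 3 remain.
Put 12 in bin 4; 8 remain.
Put 1 in bin 2; 1 remain.
Put 12 in bin 5; 8 remain.
Put 11 in bin 6; 9 remain.
Put 4 in bin 4; 4 remain.
Put 3 in bin 1; 0 remain.
Put 14 in bin 7; 6 remain.
Put 13 in bin 8; 7 remain.
Put 6 in bin 7; 0 remain.
Put 11 in bin 9; 9 remain.
Put 4 in bin 4; 0 remain.
9 bins × 20 = 180; used 143; unused 37.

37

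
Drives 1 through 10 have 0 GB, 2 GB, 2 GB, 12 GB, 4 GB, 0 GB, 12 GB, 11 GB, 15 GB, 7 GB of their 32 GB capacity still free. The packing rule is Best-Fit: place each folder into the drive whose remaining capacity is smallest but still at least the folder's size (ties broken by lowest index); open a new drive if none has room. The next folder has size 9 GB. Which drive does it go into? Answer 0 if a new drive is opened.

Drives with room: drive 4 (12 GB), drive 7 (12 GB), drive 8 (11 GB), drive 9 (15 GB).
Tightest fit is drive 8 with 11 GB free.

8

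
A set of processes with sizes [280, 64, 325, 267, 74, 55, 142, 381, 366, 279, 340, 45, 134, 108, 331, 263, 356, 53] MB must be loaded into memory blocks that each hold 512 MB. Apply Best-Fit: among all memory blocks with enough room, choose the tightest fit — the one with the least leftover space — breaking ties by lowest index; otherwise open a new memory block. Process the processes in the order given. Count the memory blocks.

10 memory blocks

280 MB → memory block 1 (remaining 232 MB)
64 MB → memory block 1 (remaining 168 MB)
325 MB → memory block 2 (remaining 187 MB)
267 MB → memory block 3 (remaining 245 MB)
74 MB → memory block 1 (remaining 94 MB)
55 MB → memory block 1 (remaining 39 MB)
142 MB → memory block 2 (remaining 45 MB)
381 MB → memory block 4 (remaining 131 MB)
366 MB → memory block 5 (remaining 146 MB)
279 MB → memory block 6 (remaining 233 MB)
340 MB → memory block 7 (remaining 172 MB)
45 MB → memory block 2 (remaining 0 MB)
134 MB → memory block 5 (remaining 12 MB)
108 MB → memory block 4 (remaining 23 MB)
331 MB → memory block 8 (remaining 181 MB)
263 MB → memory block 9 (remaining 249 MB)
356 MB → memory block 10 (remaining 156 MB)
53 MB → memory block 10 (remaining 103 MB)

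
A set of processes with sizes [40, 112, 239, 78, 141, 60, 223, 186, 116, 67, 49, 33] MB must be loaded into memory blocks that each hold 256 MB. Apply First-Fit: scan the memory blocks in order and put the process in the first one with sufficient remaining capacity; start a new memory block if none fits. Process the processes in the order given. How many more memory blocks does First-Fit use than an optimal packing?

0

First-Fit: [40,112,78] [239] [141,60,49] [223,33] [186,67] [116] → 6 memory blocks.
Total size 1344 MB; any packing needs at least ⌈1344/256⌉ = 6 memory blocks.
So 6 is already optimal.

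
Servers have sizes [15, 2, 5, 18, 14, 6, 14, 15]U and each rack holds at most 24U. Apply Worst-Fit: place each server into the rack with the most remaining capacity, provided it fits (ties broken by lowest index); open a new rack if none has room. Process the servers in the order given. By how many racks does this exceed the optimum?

0

Worst-Fit: [15,2,5] [18] [14,6] [14] [15] → 5 racks.
5 servers exceed 12U (half the capacity), and no two of those can share a rack, so at least 5 racks are needed.
So 5 is already optimal.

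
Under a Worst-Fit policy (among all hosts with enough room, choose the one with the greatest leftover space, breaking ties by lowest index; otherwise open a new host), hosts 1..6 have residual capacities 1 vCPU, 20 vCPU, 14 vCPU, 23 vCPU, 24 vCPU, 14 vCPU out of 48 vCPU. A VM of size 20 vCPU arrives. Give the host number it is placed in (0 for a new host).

Hosts with room: host 2 (20 vCPU), host 4 (23 vCPU), host 5 (24 vCPU).
Most room is host 5 with 24 vCPU free.

5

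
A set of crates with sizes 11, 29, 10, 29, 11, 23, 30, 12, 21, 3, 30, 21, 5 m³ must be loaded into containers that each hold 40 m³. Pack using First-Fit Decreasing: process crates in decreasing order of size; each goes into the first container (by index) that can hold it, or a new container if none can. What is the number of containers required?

7

Sorted descending: 30, 30, 29, 29, 23, 21, 21, 12, 11, 11, 10, 5, 3.
30 m³ → container 1 (remaining 10 m³)
30 m³ → container 2 (remaining 10 m³)
29 m³ → container 3 (remaining 11 m³)
29 m³ → container 4 (remaining 11 m³)
23 m³ → container 5 (remaining 17 m³)
21 m³ → container 6 (remaining 19 m³)
21 m³ → container 7 (remaining 19 m³)
12 m³ → container 5 (remaining 5 m³)
11 m³ → container 3 (remaining 0 m³)
11 m³ → container 4 (remaining 0 m³)
10 m³ → container 1 (remaining 0 m³)
5 m³ → container 2 (remaining 5 m³)
3 m³ → container 2 (remaining 2 m³)
Final containers: [30,10] [30,5,3] [29,11] [29,11] [23,12] [21] [21].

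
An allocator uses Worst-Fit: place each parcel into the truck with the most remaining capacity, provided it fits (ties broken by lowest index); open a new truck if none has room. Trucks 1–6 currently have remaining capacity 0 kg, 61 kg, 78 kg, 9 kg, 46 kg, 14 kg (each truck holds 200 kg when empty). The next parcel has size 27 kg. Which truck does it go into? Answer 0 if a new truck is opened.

Trucks with room: truck 2 (61 kg), truck 3 (78 kg), truck 5 (46 kg).
Most room is truck 3 with 78 kg free.

3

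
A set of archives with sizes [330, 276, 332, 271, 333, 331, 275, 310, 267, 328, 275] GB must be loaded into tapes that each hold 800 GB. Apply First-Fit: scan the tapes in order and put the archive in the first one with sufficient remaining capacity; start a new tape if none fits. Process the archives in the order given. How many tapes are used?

6 tapes

tape 1: place 330 GB, 470 GB left
tape 1: place 276 GB, 194 GB left
tape 2: place 332 GB, 468 GB left
tape 2: place 271 GB, 197 GB left
tape 3: place 333 GB, 467 GB left
tape 3: place 331 GB, 136 GB left
tape 4: place 275 GB, 525 GB left
tape 4: place 310 GB, 215 GB left
tape 5: place 267 GB, 533 GB left
tape 5: place 328 GB, 205 GB left
tape 6: place 275 GB, 525 GB left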